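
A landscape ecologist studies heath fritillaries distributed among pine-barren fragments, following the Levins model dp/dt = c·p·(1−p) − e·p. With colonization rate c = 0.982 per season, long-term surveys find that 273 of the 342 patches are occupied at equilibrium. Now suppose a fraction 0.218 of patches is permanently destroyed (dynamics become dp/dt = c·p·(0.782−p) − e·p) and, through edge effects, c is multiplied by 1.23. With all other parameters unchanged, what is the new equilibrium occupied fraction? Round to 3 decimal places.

Observed p* = 273/342 = 0.79825.
Balance c(1−p*) = e gives e = 0.982×(1 − 0.79825) = 0.19812.
New p* = 0.782 − e/c = 0.782 − 0.19812/1.20786 = 0.61797.

0.618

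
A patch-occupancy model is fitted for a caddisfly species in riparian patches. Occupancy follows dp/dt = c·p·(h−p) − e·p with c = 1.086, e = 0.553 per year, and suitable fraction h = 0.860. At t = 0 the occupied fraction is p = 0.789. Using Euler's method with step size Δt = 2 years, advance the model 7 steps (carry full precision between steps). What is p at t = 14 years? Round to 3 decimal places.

0.327

Update rule: p ← p + [c·p·(h−p) − e·p]·Δt with Δt = 2.
  1  |  dp/dt·Δt = -0.750961  |  p_1 = 0.038039
  2  |  dp/dt·Δt = +0.025840  |  p_2 = 0.063879
  3  |  dp/dt·Δt = +0.039808  |  p_3 = 0.103687
  4  |  dp/dt·Δt = +0.055650  |  p_4 = 0.159337
  5  |  dp/dt·Δt = +0.066259  |  p_5 = 0.225596
  6  |  dp/dt·Δt = +0.061345  |  p_6 = 0.286941
  7  |  dp/dt·Δt = +0.039794  |  p_7 = 0.326735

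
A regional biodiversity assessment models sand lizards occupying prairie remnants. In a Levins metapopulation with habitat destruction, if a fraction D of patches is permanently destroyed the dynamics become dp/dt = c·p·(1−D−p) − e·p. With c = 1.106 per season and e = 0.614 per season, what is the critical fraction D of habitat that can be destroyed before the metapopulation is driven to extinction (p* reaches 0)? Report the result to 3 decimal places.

The nontrivial equilibrium is p* = (1−D) − e/c; extinction occurs when this hits zero.
So D_crit = 1 − e/c = 1 − 0.614/1.106 = 1 − 0.5552 = 0.4448.
This equals the undisturbed p*, a classic result of Lande's extension.

0.445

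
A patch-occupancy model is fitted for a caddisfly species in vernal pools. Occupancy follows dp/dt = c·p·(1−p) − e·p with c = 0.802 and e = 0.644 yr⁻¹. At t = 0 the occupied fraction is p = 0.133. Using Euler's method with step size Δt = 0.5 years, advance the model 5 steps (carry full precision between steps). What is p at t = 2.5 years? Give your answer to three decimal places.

Update rule: p ← p + [c·p·(1−p) − e·p]·Δt with Δt = 0.5.
t = 0.5: p = 0.13300 + (+0.00341) = 0.13641
t = 1: p = 0.13641 + (+0.00331) = 0.13973
t = 1.5: p = 0.13973 + (+0.00321) = 0.14294
t = 2: p = 0.14294 + (+0.00310) = 0.14604
t = 2.5: p = 0.14604 + (+0.00298) = 0.14902

0.149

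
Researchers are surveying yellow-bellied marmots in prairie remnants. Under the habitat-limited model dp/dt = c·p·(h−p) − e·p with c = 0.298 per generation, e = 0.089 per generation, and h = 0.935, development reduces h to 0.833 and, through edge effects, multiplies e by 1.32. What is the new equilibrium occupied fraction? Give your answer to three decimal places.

0.439

Before: p* = h − e/c = 0.935 − 0.089/0.298 = 0.935 − 0.2987 = 0.6363.
After: c = 0.298, e = 0.11748, h = 0.833; p* = 0.833 − 0.11748/0.298 = 0.4388.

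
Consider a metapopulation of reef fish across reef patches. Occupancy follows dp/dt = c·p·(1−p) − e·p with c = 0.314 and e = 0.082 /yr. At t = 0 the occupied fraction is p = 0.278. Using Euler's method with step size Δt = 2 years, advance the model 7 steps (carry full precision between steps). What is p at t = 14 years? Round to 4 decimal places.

0.7089

Update rule: p ← p + [c·p·(1−p) − e·p]·Δt with Δt = 2.
step 1: Δp = +0.08046, p = 0.35846
step 2: Δp = +0.08563, p = 0.44409
step 3: Δp = +0.08221, p = 0.52630
step 4: Δp = +0.07025, p = 0.59655
step 5: Δp = +0.05331, p = 0.64986
step 6: Δp = +0.03632, p = 0.68618
step 7: Δp = +0.02270, p = 0.70888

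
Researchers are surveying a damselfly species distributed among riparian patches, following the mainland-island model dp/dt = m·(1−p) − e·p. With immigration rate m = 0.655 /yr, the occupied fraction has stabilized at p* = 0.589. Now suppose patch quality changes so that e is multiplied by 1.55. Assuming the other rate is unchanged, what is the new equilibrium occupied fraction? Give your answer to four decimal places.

0.4804

Balance m(1−p*) = e·p* gives e = m(1−p*)/p* = 0.655×0.41100/0.58900 = 0.45705.
New p* = m/(m+e) = 0.65500/(0.65500+0.70843) = 0.48041.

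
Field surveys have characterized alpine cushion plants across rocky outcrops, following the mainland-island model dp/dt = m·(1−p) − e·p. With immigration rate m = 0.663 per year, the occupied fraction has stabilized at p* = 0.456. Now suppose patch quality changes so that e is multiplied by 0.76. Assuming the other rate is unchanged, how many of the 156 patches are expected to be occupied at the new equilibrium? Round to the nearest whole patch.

Balance m(1−p*) = e·p* gives e = m(1−p*)/p* = 0.663×0.54400/0.45600 = 0.79095.
New p* = m/(m+e) = 0.66300/(0.66300+0.60112) = 0.52448.
Expected occupied = 156 × 0.52448 = 81.82 ≈ 82.

82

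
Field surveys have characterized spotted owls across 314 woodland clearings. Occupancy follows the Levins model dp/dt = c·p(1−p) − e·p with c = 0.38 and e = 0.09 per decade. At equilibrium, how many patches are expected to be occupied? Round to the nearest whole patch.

240

p* = 1 − e/c = 1 − 0.09/0.38 = 0.7632.
Expected occupied patches = N × p* = 314 × 0.7632 = 239.63 ≈ 240.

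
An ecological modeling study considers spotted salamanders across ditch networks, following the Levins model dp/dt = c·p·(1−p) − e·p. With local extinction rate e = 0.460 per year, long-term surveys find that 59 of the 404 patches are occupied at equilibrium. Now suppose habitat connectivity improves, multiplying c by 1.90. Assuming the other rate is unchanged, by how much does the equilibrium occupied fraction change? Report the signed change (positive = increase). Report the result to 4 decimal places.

0.4045

Observed p* = 59/404 = 0.14604.
Balance c(1−p*) = e gives c = e/(1 − 0.14604) = 0.460/0.85396 = 0.53867.
New p* = 1 − e/c = 1 − 0.46000/1.02347 = 0.55055.
Δp* = 0.55055 − 0.14604 = +0.40451.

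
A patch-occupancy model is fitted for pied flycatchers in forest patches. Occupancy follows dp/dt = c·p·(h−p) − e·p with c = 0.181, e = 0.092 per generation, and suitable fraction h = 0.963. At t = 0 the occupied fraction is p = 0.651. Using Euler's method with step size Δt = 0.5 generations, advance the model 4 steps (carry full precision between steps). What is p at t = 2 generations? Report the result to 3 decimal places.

0.610

Update rule: p ← p + [c·p·(h−p) − e·p]·Δt with Δt = 0.5.
t = 0.5: p = 0.65100 + (-0.01156) = 0.63944
t = 1: p = 0.63944 + (-0.01069) = 0.62875
t = 1.5: p = 0.62875 + (-0.00990) = 0.61884
t = 2: p = 0.61884 + (-0.00919) = 0.60965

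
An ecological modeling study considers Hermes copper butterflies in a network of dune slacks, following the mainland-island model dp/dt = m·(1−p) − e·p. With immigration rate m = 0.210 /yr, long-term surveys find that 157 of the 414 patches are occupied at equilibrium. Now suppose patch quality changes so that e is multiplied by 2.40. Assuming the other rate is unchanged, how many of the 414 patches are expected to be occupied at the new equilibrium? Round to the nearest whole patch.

Observed p* = 157/414 = 0.37923.
Balance m(1−p*) = e·p* gives e = m(1−p*)/p* = 0.210×0.62077/0.37923 = 0.34375.
New p* = m/(m+e) = 0.21000/(0.21000+0.82500) = 0.20290.
Expected occupied = 414 × 0.20290 = 84.00 ≈ 84.

84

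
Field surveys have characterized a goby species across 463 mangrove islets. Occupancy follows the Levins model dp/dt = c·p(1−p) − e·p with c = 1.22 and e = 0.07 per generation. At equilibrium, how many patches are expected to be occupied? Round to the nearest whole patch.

436

p* = 1 − e/c = 1 − 0.07/1.22 = 0.9426.
Expected occupied patches = N × p* = 463 × 0.9426 = 436.43 ≈ 436.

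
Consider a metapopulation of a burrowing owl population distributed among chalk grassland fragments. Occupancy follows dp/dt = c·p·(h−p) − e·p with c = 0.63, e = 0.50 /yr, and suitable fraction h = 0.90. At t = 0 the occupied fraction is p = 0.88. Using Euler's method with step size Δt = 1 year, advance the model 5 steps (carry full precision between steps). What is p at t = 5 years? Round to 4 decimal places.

Update rule: p ← p + [c·p·(h−p) − e·p]·Δt with Δt = 1.
  1  |  dp/dt·Δt = -0.428912  |  p_1 = 0.451088
  2  |  dp/dt·Δt = -0.097970  |  p_2 = 0.353118
  3  |  dp/dt·Δt = -0.054897  |  p_3 = 0.298221
  4  |  dp/dt·Δt = -0.036049  |  p_4 = 0.262172
  5  |  dp/dt·Δt = -0.025737  |  p_5 = 0.236435

0.2364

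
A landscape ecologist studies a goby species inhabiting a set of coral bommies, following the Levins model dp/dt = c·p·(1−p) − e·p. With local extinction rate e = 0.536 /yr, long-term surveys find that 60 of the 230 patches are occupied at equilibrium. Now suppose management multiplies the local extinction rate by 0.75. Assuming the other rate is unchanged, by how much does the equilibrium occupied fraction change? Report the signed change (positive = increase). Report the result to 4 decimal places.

Observed p* = 60/230 = 0.26087.
Balance c(1−p*) = e gives c = e/(1 − 0.26087) = 0.536/0.73913 = 0.72518.
New p* = 1 − e/c = 1 − 0.40200/0.72518 = 0.44565.
Δp* = 0.44565 − 0.26087 = +0.18478.

0.1848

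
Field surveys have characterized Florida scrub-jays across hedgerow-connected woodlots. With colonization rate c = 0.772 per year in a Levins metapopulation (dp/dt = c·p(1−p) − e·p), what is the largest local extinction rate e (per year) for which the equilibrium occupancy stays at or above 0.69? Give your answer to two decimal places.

1 − e/c ≥ 0.69 ⇒ e ≤ c(1 − 0.69) = 0.772 × 0.3100.
e_max = 0.2393.

0.24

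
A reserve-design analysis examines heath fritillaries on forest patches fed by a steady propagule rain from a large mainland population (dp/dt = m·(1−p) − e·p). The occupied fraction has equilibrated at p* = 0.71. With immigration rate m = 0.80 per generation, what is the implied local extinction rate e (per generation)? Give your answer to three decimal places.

At equilibrium m(1−p*) = e·p*, so e = m(1−p*)/p*.
e = 0.80 × 0.2900 / 0.71 = 0.3268.

0.327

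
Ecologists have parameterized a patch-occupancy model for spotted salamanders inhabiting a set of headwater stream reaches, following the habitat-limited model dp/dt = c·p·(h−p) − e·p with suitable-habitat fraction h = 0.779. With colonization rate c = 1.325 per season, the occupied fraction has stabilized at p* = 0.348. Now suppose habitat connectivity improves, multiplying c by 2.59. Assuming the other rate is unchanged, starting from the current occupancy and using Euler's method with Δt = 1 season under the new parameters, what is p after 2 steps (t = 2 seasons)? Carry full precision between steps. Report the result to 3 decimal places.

Balance c(h−p*) = e gives e = 1.325×(0.779 − 0.34800) = 0.57107.
Starting from p₀ = 0.34800; update p ← p + (dp/dt)·Δt with the new parameters.
t = 1: p = 0.34800 + (+0.31599) = 0.66399
t = 2: p = 0.66399 + (-0.11711) = 0.54687

0.547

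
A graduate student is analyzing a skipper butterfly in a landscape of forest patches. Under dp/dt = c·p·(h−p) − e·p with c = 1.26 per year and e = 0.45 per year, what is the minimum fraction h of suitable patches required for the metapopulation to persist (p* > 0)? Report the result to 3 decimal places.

p* = h − e/c is positive only when h > e/c.
h_min = e/c = 0.45/1.26 = 0.3571.

0.357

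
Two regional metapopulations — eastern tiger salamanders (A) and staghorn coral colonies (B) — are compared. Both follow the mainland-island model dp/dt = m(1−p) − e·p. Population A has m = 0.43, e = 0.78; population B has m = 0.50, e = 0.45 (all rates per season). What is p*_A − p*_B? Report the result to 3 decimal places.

-0.171

A: p*_A = m/(m+e) = 0.43/1.2100 = 0.3554.
B: p*_B = 0.50/0.9500 = 0.5263.
p*_A − p*_B = 0.3554 − 0.5263 = -0.1709.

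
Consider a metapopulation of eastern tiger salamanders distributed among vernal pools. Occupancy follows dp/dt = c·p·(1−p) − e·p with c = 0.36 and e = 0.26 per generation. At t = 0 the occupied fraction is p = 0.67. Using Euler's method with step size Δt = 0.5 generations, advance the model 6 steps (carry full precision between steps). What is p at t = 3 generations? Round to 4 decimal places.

0.4811

Update rule: p ← p + [c·p·(1−p) − e·p]·Δt with Δt = 0.5.
step 1: Δp = -0.04730, p = 0.62270
step 2: Δp = -0.03866, p = 0.58404
step 3: Δp = -0.03220, p = 0.55184
step 4: Δp = -0.02722, p = 0.52462
step 5: Δp = -0.02331, p = 0.50131
step 6: Δp = -0.02017, p = 0.48114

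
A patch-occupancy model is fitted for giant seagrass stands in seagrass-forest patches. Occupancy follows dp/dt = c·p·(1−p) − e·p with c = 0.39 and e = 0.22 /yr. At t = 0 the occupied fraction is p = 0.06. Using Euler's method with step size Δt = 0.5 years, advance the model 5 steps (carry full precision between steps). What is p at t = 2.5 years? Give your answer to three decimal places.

0.085

Update rule: p ← p + [c·p·(1−p) − e·p]·Δt with Δt = 0.5.
  1  |  dp/dt·Δt = +0.004398  |  p_1 = 0.064398
  2  |  dp/dt·Δt = +0.004665  |  p_2 = 0.069063
  3  |  dp/dt·Δt = +0.004940  |  p_3 = 0.074003
  4  |  dp/dt·Δt = +0.005222  |  p_4 = 0.079226
  5  |  dp/dt·Δt = +0.005510  |  p_5 = 0.084736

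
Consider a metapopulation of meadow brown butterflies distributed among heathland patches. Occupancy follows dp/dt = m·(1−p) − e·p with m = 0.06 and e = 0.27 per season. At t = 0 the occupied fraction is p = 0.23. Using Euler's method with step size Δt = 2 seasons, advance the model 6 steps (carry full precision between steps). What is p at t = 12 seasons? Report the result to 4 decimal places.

0.1819

Update rule: p ← p + [m·(1−p) − e·p]·Δt with Δt = 2.
p: 0.23000 → 0.19820  (Δp = -0.03180)
p: 0.19820 → 0.18739  (Δp = -0.01081)
p: 0.18739 → 0.18371  (Δp = -0.00368)
p: 0.18371 → 0.18246  (Δp = -0.00125)
p: 0.18246 → 0.18204  (Δp = -0.00042)
p: 0.18204 → 0.18189  (Δp = -0.00014)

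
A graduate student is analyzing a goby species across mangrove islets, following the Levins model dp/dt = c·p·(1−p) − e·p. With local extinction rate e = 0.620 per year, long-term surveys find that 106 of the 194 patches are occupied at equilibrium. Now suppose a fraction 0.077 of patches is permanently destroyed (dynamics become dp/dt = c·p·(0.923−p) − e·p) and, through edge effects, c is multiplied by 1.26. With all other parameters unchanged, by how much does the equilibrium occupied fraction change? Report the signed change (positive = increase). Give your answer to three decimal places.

Observed p* = 106/194 = 0.54639.
Balance c(1−p*) = e gives c = e/(1 − 0.54639) = 0.620/0.45361 = 1.36681.
New p* = 0.923 − e/c = 0.923 − 0.62000/1.72218 = 0.56299.
Δp* = 0.56299 − 0.54639 = +0.01660.

0.017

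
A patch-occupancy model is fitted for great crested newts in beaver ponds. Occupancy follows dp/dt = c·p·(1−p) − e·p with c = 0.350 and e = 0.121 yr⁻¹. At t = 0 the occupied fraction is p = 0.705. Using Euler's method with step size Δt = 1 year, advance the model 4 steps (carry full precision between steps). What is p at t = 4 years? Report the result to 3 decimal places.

Update rule: p ← p + [c·p·(1−p) − e·p]·Δt with Δt = 1.
t = 1: p = 0.70500 + (-0.01251) = 0.69249
t = 2: p = 0.69249 + (-0.00926) = 0.68323
t = 3: p = 0.68323 + (-0.00692) = 0.67631
t = 4: p = 0.67631 + (-0.00521) = 0.67109

0.671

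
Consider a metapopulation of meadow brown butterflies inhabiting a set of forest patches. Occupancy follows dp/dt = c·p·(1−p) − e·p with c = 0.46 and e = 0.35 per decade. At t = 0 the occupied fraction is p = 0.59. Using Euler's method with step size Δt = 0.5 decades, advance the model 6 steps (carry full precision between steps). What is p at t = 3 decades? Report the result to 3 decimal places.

0.408

Update rule: p ← p + [c·p·(1−p) − e·p]·Δt with Δt = 0.5.
step 1: Δp = -0.04761, p = 0.54239
step 2: Δp = -0.03783, p = 0.50456
step 3: Δp = -0.03080, p = 0.47375
step 4: Δp = -0.02557, p = 0.44819
step 5: Δp = -0.02155, p = 0.42664
step 6: Δp = -0.01840, p = 0.40824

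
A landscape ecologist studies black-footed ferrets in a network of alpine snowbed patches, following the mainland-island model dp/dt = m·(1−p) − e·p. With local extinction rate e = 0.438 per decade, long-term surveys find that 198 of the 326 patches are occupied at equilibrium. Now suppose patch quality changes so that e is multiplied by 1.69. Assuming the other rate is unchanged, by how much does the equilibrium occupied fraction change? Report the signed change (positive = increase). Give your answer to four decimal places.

Observed p* = 198/326 = 0.60736.
Balance m(1−p*) = e·p* gives m = e·p*/(1−p*) = 0.438×0.60736/0.39264 = 0.67753.
New p* = m/(m+e) = 0.67753/(0.67753+0.74022) = 0.47789.
Δp* = 0.47789 − 0.60736 = -0.12947.

-0.1295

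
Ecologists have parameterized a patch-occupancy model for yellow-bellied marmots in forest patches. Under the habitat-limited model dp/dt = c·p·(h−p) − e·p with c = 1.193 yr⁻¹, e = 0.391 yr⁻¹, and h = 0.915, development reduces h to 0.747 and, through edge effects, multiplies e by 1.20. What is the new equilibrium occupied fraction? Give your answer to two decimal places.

Before: p* = h − e/c = 0.915 − 0.391/1.193 = 0.915 − 0.3277 = 0.5873.
After: c = 1.193, e = 0.4692, h = 0.747; p* = 0.747 − 0.4692/1.193 = 0.3537.

0.35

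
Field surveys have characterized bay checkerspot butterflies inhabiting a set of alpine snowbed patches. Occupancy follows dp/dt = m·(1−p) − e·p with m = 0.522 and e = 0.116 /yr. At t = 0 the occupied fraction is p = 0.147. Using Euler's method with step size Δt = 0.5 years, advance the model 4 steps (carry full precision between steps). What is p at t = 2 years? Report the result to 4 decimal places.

Update rule: p ← p + [m·(1−p) − e·p]·Δt with Δt = 0.5.
step 1: Δp = +0.21411, p = 0.36111
step 2: Δp = +0.14581, p = 0.50691
step 3: Δp = +0.09929, p = 0.60621
step 4: Δp = +0.06762, p = 0.67383

0.6738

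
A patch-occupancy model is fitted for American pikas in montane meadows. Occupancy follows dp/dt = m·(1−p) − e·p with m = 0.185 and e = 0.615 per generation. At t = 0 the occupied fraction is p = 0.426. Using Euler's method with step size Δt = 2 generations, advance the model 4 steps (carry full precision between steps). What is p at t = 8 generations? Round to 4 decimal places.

Update rule: p ← p + [m·(1−p) − e·p]·Δt with Δt = 2.
p: 0.42600 → 0.11440  (Δp = -0.31160)
p: 0.11440 → 0.30136  (Δp = +0.18696)
p: 0.30136 → 0.18918  (Δp = -0.11218)
p: 0.18918 → 0.25649  (Δp = +0.06731)

0.2565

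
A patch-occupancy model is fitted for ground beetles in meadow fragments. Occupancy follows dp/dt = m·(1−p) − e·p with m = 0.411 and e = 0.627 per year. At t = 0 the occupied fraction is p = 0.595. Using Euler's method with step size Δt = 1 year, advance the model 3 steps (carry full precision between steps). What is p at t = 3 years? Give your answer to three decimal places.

Update rule: p ← p + [m·(1−p) − e·p]·Δt with Δt = 1.
  1  |  dp/dt·Δt = -0.206610  |  p_1 = 0.388390
  2  |  dp/dt·Δt = +0.007851  |  p_2 = 0.396241
  3  |  dp/dt·Δt = -0.000298  |  p_3 = 0.395943

0.396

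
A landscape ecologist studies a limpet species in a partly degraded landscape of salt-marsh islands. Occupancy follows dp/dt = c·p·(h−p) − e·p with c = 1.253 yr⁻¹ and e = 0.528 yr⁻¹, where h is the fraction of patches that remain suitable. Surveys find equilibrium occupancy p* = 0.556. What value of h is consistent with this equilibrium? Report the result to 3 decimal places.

0.977

At equilibrium c(h−p*) = e, so h = p* + e/c.
h = 0.556 + 0.528/1.253 = 0.556 + 0.4214 = 0.9774.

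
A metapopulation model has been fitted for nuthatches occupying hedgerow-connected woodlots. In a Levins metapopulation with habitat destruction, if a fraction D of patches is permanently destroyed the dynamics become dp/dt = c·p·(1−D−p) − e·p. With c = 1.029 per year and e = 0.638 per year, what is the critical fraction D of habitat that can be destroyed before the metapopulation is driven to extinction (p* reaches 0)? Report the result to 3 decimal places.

0.380

The nontrivial equilibrium is p* = (1−D) − e/c; extinction occurs when this hits zero.
So D_crit = 1 − e/c = 1 − 0.638/1.029 = 1 − 0.6200 = 0.3800.
Note this equals the original equilibrium occupancy — the Levins extinction-debt result.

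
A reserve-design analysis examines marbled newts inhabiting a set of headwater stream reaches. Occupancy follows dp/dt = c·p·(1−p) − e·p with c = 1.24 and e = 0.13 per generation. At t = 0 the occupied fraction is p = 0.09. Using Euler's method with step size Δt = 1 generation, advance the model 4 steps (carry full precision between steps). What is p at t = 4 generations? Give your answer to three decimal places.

0.802

Update rule: p ← p + [c·p·(1−p) − e·p]·Δt with Δt = 1.
step 1: Δp = +0.08986, p = 0.17986
step 2: Δp = +0.15953, p = 0.33938
step 3: Δp = +0.23389, p = 0.57328
step 4: Δp = +0.22882, p = 0.80209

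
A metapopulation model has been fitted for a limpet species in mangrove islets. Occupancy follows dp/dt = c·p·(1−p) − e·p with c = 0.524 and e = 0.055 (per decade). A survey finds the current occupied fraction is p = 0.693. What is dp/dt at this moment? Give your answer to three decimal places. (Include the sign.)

0.073

Colonization term: c·p·(1−p) = 0.524×0.693×0.3070 = 0.11148.
Extinction term: e·p = 0.03811.
dp/dt = 0.11148 − 0.03811 = 0.07337.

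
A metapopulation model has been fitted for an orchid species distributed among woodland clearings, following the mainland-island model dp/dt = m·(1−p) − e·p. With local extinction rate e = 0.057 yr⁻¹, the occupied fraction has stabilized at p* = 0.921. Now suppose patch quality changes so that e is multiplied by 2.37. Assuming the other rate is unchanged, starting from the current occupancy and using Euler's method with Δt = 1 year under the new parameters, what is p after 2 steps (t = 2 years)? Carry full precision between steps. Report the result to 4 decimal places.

0.8347

Balance m(1−p*) = e·p* gives m = e·p*/(1−p*) = 0.057×0.92100/0.07900 = 0.66452.
Starting from p₀ = 0.92100; update p ← p + (dp/dt)·Δt with the new parameters.
t = 1: p = 0.92100 + (-0.07192) = 0.84908
t = 2: p = 0.84908 + (-0.01441) = 0.83467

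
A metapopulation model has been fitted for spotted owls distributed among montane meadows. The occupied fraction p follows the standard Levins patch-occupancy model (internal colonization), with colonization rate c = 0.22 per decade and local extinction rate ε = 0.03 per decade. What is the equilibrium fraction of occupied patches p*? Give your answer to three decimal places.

At equilibrium, colonization balances extinction: c·p*·(1−p*) = ε·p*.
So p* = 1 − ε/c = 1 − 0.03/0.22 = 1 − 0.1364 = 0.8636.

0.864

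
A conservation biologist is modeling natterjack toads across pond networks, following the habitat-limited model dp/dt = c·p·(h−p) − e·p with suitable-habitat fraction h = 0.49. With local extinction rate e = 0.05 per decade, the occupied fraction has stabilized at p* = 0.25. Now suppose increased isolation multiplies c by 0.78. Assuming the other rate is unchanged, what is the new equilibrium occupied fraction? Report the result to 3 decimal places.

Balance c(h−p*) = e gives c = e/(0.49 − 0.25000) = 0.05/0.24000 = 0.20833.
New p* = 0.49 − e/c = 0.49 − 0.05000/0.16250 = 0.18231.

0.182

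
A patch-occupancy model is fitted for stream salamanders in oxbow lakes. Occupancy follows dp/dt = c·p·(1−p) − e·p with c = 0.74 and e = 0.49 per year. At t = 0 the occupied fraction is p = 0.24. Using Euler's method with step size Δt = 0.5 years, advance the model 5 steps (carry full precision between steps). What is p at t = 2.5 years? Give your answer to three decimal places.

0.278

Update rule: p ← p + [c·p·(1−p) − e·p]·Δt with Δt = 0.5.
p: 0.24000 → 0.24869  (Δp = +0.00869)
p: 0.24869 → 0.25689  (Δp = +0.00820)
p: 0.25689 → 0.26459  (Δp = +0.00769)
p: 0.26459 → 0.27176  (Δp = +0.00717)
p: 0.27176 → 0.27840  (Δp = +0.00664)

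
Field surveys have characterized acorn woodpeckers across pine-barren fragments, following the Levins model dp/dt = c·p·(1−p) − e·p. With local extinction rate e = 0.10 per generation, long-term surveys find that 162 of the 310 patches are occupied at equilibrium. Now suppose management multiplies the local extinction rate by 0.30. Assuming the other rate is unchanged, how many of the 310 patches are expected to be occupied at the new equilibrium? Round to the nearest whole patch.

Observed p* = 162/310 = 0.52258.
Balance c(1−p*) = e gives c = e/(1 − 0.52258) = 0.10/0.47742 = 0.20946.
New p* = 1 − e/c = 1 − 0.03000/0.20946 = 0.85677.
Expected occupied = 310 × 0.85677 = 265.60 ≈ 266.

266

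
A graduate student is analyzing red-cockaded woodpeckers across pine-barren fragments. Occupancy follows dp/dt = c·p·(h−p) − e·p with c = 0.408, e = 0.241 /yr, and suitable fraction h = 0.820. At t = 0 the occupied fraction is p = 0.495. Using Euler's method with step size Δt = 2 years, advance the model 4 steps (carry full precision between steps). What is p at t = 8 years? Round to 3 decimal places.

Update rule: p ← p + [c·p·(h−p) − e·p]·Δt with Δt = 2.
p: 0.49500 → 0.38768  (Δp = -0.10732)
p: 0.38768 → 0.33758  (Δp = -0.05010)
p: 0.33758 → 0.30776  (Δp = -0.02982)
p: 0.30776 → 0.28806  (Δp = -0.01970)

0.288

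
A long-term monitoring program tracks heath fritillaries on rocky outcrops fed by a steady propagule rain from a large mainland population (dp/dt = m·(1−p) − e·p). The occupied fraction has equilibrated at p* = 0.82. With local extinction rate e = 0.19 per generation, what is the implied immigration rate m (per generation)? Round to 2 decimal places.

0.87

At equilibrium m(1−p*) = e·p*, so m = e·p*/(1−p*).
m = 0.19 × 0.82 / 0.1800 = 0.1558/0.1800 = 0.8656.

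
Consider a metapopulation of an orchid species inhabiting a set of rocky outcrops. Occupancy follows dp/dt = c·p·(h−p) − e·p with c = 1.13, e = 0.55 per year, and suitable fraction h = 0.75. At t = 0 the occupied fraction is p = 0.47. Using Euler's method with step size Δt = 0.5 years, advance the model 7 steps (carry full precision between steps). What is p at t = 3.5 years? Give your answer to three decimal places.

Update rule: p ← p + [c·p·(h−p) − e·p]·Δt with Δt = 0.5.
p: 0.47000 → 0.41510  (Δp = -0.05490)
p: 0.41510 → 0.37949  (Δp = -0.03561)
p: 0.37949 → 0.35458  (Δp = -0.02492)
p: 0.35458 → 0.33628  (Δp = -0.01829)
p: 0.33628 → 0.32241  (Δp = -0.01387)
p: 0.32241 → 0.31164  (Δp = -0.01077)
p: 0.31164 → 0.30312  (Δp = -0.00852)

0.303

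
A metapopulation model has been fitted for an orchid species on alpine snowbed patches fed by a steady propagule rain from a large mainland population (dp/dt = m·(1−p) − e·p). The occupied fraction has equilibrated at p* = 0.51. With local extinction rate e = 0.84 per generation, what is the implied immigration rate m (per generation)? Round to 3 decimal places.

At equilibrium m(1−p*) = e·p*, so m = e·p*/(1−p*).
m = 0.84 × 0.51 / 0.4900 = 0.4284/0.4900 = 0.8743.

0.874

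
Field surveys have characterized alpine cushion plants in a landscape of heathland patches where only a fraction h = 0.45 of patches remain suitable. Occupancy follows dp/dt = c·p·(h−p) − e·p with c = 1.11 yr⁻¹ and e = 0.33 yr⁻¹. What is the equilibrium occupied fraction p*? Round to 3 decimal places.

Setting dp/dt = 0 and dividing by p* gives c·(h−p*) = e.
So p* = h − e/c = 0.45 − 0.33/1.11 = 0.45 − 0.2973 = 0.1527.

0.153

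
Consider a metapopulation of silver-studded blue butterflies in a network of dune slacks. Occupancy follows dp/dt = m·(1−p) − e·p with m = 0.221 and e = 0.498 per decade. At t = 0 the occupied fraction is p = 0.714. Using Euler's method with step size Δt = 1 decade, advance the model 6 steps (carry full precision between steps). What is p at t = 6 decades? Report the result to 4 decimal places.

Update rule: p ← p + [m·(1−p) − e·p]·Δt with Δt = 1.
step 1: Δp = -0.29237, p = 0.42163
step 2: Δp = -0.08215, p = 0.33948
step 3: Δp = -0.02309, p = 0.31639
step 4: Δp = -0.00649, p = 0.30991
step 5: Δp = -0.00182, p = 0.30808
step 6: Δp = -0.00051, p = 0.30757

0.3076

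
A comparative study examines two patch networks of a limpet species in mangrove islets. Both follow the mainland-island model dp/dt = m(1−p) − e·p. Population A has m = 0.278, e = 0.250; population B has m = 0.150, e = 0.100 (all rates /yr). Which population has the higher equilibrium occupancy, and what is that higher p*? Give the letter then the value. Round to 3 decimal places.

A: p*_A = m/(m+e) = 0.278/0.5280 = 0.5265.
B: p*_B = 0.150/0.2500 = 0.6000.
B is higher at 0.6000.

B, 0.600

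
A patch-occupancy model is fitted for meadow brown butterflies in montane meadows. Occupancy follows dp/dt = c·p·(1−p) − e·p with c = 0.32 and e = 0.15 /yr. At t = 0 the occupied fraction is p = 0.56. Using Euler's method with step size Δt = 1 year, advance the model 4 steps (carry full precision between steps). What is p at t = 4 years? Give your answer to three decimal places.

0.544

Update rule: p ← p + [c·p·(1−p) − e·p]·Δt with Δt = 1.
  1  |  dp/dt·Δt = -0.005152  |  p_1 = 0.554848
  2  |  dp/dt·Δt = -0.004190  |  p_2 = 0.550658
  3  |  dp/dt·Δt = -0.003420  |  p_3 = 0.547238
  4  |  dp/dt·Δt = -0.002800  |  p_4 = 0.544438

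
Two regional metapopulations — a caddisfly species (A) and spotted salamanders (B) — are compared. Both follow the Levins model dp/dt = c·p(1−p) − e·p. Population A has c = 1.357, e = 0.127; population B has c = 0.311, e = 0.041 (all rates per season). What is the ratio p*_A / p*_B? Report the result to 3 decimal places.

A: p*_A = 1 − 0.127/1.357 = 0.9064.
B: p*_B = 1 − 0.041/0.311 = 0.8682.
p*_A / p*_B = 0.9064/0.8682 = 1.0441.

1.044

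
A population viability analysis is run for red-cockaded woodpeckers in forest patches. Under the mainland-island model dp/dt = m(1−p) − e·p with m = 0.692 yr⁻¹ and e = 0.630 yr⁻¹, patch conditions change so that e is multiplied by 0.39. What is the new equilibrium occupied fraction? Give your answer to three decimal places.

0.738

Before: p* = 0.692/(0.692+0.630) = 0.5234.
After: m = 0.692, e = 0.2457; p* = 0.692/0.9377 = 0.7380.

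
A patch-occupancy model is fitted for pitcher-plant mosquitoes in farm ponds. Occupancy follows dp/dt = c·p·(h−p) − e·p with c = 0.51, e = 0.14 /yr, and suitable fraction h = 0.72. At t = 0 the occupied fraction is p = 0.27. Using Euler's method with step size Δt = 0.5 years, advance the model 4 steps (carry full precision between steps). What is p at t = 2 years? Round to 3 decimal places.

0.316

Update rule: p ← p + [c·p·(h−p) − e·p]·Δt with Δt = 0.5.
t = 0.5: p = 0.27000 + (+0.01208) = 0.28208
t = 1: p = 0.28208 + (+0.01175) = 0.29384
t = 1.5: p = 0.29384 + (+0.01136) = 0.30520
t = 2: p = 0.30520 + (+0.01092) = 0.31612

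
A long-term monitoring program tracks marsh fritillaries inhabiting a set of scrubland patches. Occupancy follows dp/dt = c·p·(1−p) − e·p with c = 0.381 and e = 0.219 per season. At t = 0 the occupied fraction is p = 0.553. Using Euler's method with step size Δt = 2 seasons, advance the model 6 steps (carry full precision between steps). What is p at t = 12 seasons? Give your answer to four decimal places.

0.4337

Update rule: p ← p + [c·p·(1−p) − e·p]·Δt with Δt = 2.
p: 0.55300 → 0.49915  (Δp = -0.05385)
p: 0.49915 → 0.47102  (Δp = -0.02813)
p: 0.47102 → 0.45457  (Δp = -0.01645)
p: 0.45457 → 0.44440  (Δp = -0.01018)
p: 0.44440 → 0.43790  (Δp = -0.00650)
p: 0.43790 → 0.43366  (Δp = -0.00424)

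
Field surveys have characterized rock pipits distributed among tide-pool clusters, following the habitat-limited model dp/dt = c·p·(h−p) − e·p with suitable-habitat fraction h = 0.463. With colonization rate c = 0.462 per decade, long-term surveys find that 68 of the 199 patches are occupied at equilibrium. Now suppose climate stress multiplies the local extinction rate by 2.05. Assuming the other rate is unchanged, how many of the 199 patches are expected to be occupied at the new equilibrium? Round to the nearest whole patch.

Observed p* = 68/199 = 0.34171.
Balance c(h−p*) = e gives e = 0.462×(0.463 − 0.34171) = 0.05604.
New p* = 0.463 − e/c = 0.463 − 0.11488/0.46200 = 0.21434.
Expected occupied = 199 × 0.21434 = 42.65 ≈ 43.

43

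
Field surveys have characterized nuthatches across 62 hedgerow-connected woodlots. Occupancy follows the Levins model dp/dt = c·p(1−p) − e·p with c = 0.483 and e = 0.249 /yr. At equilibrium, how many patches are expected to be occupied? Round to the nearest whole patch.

p* = 1 − e/c = 1 − 0.249/0.483 = 0.4845.
Expected occupied patches = N × p* = 62 × 0.4845 = 30.04 ≈ 30.

30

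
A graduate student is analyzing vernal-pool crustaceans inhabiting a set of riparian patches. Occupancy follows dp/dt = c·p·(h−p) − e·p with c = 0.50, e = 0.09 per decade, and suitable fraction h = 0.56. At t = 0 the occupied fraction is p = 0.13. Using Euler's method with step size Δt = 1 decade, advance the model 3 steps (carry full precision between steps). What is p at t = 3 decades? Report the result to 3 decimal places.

0.181

Update rule: p ← p + [c·p·(h−p) − e·p]·Δt with Δt = 1.
t = 1: p = 0.13000 + (+0.01625) = 0.14625
t = 2: p = 0.14625 + (+0.01709) = 0.16334
t = 3: p = 0.16334 + (+0.01769) = 0.18104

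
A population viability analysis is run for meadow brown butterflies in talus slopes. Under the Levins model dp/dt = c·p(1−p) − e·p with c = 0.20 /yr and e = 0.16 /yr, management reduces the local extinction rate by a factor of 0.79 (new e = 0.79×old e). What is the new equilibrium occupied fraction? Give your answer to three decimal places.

0.368

Before: p* = 1 − 0.16/0.20 = 0.2000.
After the change, c = 0.2, e = 0.1264, so p* = 1 − 0.1264/0.2 = 0.3680.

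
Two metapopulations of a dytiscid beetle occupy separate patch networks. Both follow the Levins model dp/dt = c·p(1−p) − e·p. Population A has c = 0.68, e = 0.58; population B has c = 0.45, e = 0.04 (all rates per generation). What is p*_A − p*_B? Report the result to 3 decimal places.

A: p*_A = 1 − 0.58/0.68 = 0.1471.
B: p*_B = 1 − 0.04/0.45 = 0.9111.
p*_A − p*_B = 0.1471 − 0.9111 = -0.7641.

-0.764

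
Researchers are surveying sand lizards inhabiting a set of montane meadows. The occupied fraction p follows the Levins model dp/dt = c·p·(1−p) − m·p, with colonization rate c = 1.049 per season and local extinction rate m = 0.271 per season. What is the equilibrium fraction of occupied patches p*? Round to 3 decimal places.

Setting dp/dt = 0 and dividing through by p* gives c·(1−p*) = m.
So p* = 1 − m/c = 1 − 0.271/1.049 = 1 − 0.2583 = 0.7417.

0.742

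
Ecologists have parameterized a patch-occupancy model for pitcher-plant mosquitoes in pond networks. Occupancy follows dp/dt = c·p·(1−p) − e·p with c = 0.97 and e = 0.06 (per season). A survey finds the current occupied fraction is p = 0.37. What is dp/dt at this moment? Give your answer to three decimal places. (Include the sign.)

0.204

Colonization term: c·p·(1−p) = 0.97×0.37×0.6300 = 0.22611.
Extinction term: e·p = 0.02220.
dp/dt = 0.22611 − 0.02220 = 0.20391.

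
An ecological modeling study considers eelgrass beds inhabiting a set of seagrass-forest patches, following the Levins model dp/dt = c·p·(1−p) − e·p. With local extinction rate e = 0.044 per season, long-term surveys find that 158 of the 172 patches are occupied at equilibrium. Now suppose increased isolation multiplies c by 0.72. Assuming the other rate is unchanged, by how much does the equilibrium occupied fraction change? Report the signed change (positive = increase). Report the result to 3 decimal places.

Observed p* = 158/172 = 0.91860.
Balance c(1−p*) = e gives c = e/(1 − 0.91860) = 0.044/0.08140 = 0.54054.
New p* = 1 − e/c = 1 − 0.04400/0.38919 = 0.88694.
Δp* = 0.88694 − 0.91860 = -0.03166.

-0.032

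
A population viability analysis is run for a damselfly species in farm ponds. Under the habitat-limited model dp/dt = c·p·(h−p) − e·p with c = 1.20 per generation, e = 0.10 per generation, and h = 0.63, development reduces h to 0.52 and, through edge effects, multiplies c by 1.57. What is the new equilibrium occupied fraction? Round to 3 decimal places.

Before: p* = h − e/c = 0.63 − 0.10/1.20 = 0.63 − 0.0833 = 0.5467.
After: c = 1.884, e = 0.1, h = 0.52; p* = 0.52 − 0.1/1.884 = 0.4669.

0.467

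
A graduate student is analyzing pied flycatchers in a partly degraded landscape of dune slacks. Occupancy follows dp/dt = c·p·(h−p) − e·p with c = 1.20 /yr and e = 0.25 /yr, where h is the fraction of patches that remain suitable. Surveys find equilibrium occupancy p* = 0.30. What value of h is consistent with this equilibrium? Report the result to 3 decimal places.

0.508

At equilibrium c(h−p*) = e, so h = p* + e/c.
h = 0.30 + 0.25/1.20 = 0.30 + 0.2083 = 0.5083.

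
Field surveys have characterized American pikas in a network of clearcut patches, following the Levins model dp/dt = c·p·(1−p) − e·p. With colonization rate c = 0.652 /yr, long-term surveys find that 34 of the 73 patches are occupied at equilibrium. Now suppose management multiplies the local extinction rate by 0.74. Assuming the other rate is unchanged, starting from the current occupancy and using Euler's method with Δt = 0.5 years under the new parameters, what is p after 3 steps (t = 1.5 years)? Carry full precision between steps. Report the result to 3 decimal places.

0.522

Observed p* = 34/73 = 0.46575.
Balance c(1−p*) = e gives e = 0.652×(1 − 0.46575) = 0.34833.
Starting from p₀ = 0.46575; update p ← p + (dp/dt)·Δt with the new parameters.
t = 0.5: p = 0.46575 + (+0.02109) = 0.48684
t = 1: p = 0.48684 + (+0.01870) = 0.50554
t = 1.5: p = 0.50554 + (+0.01633) = 0.52188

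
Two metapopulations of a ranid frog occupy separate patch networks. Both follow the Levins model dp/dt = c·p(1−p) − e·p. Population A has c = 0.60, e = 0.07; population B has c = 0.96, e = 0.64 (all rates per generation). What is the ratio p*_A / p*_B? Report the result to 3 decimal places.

2.650

A: p*_A = 1 − 0.07/0.60 = 0.8833.
B: p*_B = 1 − 0.64/0.96 = 0.3333.
p*_A / p*_B = 0.8833/0.3333 = 2.6500.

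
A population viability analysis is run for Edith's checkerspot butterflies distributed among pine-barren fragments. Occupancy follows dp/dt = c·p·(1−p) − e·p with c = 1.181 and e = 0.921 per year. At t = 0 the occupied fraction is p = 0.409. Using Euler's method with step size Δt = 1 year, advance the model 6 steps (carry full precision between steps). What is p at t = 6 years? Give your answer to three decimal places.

0.234

Update rule: p ← p + [c·p·(1−p) − e·p]·Δt with Δt = 1.
t = 1: p = 0.40900 + (-0.09122) = 0.31778
t = 2: p = 0.31778 + (-0.03664) = 0.28114
t = 3: p = 0.28114 + (-0.02025) = 0.26089
t = 4: p = 0.26089 + (-0.01255) = 0.24834
t = 5: p = 0.24834 + (-0.00827) = 0.24007
t = 6: p = 0.24007 + (-0.00565) = 0.23442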